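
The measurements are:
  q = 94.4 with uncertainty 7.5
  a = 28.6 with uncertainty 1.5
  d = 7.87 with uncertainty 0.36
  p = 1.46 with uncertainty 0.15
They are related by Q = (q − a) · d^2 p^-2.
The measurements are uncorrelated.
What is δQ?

484

Let u = q − a = 65.8. δu = √(δq² + δa²) = √(56.2 + 2.25) = 7.65, so δu/u = 0.116.
Q is then a monomial in u, d, p:
δQ/Q = √((δu/u)² + (2·δd/d)² + (-2·δp/p)²) = √(0.0135 + 0.00837 + 0.0422) = 0.253
Q = 1910, so δQ = 0.253 × 1910 = 484.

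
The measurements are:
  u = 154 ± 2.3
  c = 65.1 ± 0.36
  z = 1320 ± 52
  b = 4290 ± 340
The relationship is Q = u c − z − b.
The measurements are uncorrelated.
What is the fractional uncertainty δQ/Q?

0.0859

Let p = u·c = 10000. δp/p = √((1·δu/u)² + (1·δc/c)²) = √(0.000223 + 3.06e-05) = 0.0159, so δp = 160.
Q = p − z − b: δQ = √(δp² + δz² + δb²) = √(25500 + 2700 + 1.16e+05) = 379
Q = 4420, so δQ/Q = 379/4420 = 0.0859.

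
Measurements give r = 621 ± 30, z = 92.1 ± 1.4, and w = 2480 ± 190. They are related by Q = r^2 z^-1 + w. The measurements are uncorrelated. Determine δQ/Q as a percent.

Let p = r^2·z^-1 = 4190. δp/p = √((2·δr/r)² + (-1·δz/z)²) = √(0.00934 + 0.000231) = 0.0978, so δp = 410.
Q = p + w: δQ = √(δp² + δw²) = √(1.68e+05 + 36100) = 451
Q = 6670, so δQ/Q = 451/6670 = 0.0677.

6.77%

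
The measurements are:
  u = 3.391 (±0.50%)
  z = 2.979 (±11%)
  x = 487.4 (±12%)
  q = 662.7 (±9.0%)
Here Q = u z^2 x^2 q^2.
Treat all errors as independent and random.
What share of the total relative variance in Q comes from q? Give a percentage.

(δQ/Q)² = (1·δu/u)² + (2·δz/z)² + (2·δx/x)² + (2·δq/q)²
  u term: (1×0.00500)² = 2.5e-05
  z term: (2×0.110)² = 0.0484
  x term: (2×0.120)² = 0.0576
  q term: (2×0.0900)² = 0.0324
Total = 0.138. Share from q = 0.0324/0.138 = 0.234.

23.4%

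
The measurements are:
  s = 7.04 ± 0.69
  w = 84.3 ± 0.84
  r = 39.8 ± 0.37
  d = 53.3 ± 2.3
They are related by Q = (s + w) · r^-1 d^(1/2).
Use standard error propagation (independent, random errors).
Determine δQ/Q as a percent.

Let u = s + w = 91.3. δu = √(δs² + δw²) = √(0.476 + 0.706) = 1.09, so δu/u = 0.0119.
Q is then a monomial in u, r, d:
δQ/Q = √((δu/u)² + (-1·δr/r)² + (½·δd/d)²) = √(0.000142 + 8.64e-05 + 0.000466) = 0.0263

2.63%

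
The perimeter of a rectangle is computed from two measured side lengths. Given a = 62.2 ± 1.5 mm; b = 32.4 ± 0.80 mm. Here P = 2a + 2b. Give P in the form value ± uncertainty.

189 ± 3.40 mm

For a sum/difference, combine absolute errors in quadrature:
  (2·δa)² = 9.00;  (2·δb)² = 2.56
δP = √(11.6) = 3.40 mm
P = 189 mm.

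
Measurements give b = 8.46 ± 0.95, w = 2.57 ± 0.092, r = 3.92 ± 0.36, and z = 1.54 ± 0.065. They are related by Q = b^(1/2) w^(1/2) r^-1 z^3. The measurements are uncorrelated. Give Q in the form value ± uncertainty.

Q is a product of powers, so relative uncertainties combine in quadrature:
  (½·δb/b)² = (0.5×0.112)² = 0.00315;  (½·δw/w)² = (0.5×0.0358)² = 0.000320;  (-1·δr/r)² = (-1×0.0918)² = 0.00843;  (3·δz/z)² = (3×0.0422)² = 0.0160
δQ/Q = √(0.0279) = 0.167
Q = 4.34, so δQ = 0.167 × 4.34 = 0.726.

4.34 ± 0.726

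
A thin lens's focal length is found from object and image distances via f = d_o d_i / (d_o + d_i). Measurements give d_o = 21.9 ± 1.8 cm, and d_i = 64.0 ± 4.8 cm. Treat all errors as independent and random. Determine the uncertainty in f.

∂f/∂d_o = (d_i/(d_o+d_i))² = 0.555;  ∂f/∂d_i = (d_o/(d_o+d_i))² = 0.0650
δf = √((∂f/∂d_o · δd_o)² + (∂f/∂d_i · δd_i)²) = √(0.998 + 0.0973) = 1.05 cm

1.05 cm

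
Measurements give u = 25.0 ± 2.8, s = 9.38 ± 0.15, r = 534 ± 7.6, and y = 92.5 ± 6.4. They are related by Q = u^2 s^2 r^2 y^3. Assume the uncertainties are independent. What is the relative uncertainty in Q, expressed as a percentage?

30.8%

Each factor contributes (exponent × relative error)² to (δQ/Q)²:
  (2·δu/u)² = (2×0.112)² = 0.0502;  (2·δs/s)² = (2×0.0160)² = 0.00102;  (2·δr/r)² = (2×0.0142)² = 0.000810;  (3·δy/y)² = (3×0.0692)² = 0.0431
δQ/Q = √(0.0951) = 0.308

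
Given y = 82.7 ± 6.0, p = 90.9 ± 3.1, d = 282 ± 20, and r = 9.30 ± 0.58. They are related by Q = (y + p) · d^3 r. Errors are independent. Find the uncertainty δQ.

Let u = y + p = 174. δu = √(δy² + δp²) = √(36.0 + 9.61) = 6.75, so δu/u = 0.0389.
Q is then a monomial in u, d, r:
δQ/Q = √((δu/u)² + (3·δd/d)² + (1·δr/r)²) = √(0.00151 + 0.0453 + 0.00389) = 0.225
Q = 3.62e+10, so δQ = 0.225 × 3.62e+10 = 8.15e+09.

8.15e+09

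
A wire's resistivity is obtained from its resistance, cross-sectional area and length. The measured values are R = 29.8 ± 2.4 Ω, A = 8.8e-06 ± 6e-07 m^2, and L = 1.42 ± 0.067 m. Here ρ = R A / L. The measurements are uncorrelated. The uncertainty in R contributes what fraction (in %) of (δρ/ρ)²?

(δρ/ρ)² = (1·δR/R)² + (1·δA/A)² + (-1·δL/L)²
  R term: (1×0.0805)² = 0.00649
  A term: (1×0.0682)² = 0.00465
  L term: (-1×0.0472)² = 0.00223
Total = 0.0134. Share from R = 0.00649/0.0134 = 0.485.

48.5%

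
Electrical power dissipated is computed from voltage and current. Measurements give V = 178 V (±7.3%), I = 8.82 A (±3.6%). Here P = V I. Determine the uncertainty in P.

128 W

Products/powers → add relative errors in quadrature, weighted by exponent:
  (1·δV/V)² = (1×0.0730)² = 0.00533;  (1·δI/I)² = (1×0.0360)² = 0.00130
δP/P = √(0.00662) = 0.0814
P = 1570 W, so δP = 0.0814 × 1570 = 128 W.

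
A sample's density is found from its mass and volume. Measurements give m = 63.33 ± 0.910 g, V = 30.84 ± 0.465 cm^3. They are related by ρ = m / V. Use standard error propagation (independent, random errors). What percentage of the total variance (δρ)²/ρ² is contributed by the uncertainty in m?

(δρ/ρ)² = (1·δm/m)² + (-1·δV/V)²
  m term: (1×0.0144)² = 0.000206
  V term: (-1×0.0151)² = 0.000227
Total = 0.000434. Share from m = 0.000206/0.000434 = 0.476.

47.6%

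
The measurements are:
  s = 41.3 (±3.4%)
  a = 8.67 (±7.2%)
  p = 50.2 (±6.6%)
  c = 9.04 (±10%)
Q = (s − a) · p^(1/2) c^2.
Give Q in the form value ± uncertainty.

Let u = s − a = 32.6. δu = √(δs² + δa²) = √(1.97 + 0.390) = 1.54, so δu/u = 0.0471.
Q is then a monomial in u, p, c:
δQ/Q = √((δu/u)² + (½·δp/p)² + (2·δc/c)²) = √(0.00222 + 0.00109 + 0.0400) = 0.208
Q = 18900, so δQ = 0.208 × 18900 = 3930.

18900 ± 3930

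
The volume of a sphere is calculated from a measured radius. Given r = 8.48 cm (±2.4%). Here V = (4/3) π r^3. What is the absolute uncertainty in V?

Relative error in a monomial: (δV/V)² = Σ (nᵢ · δxᵢ/xᵢ)².
  (3·δr/r)² = (3×0.0240)² = 0.00518
δV/V = √(0.00518) = 0.0720
V = 2550 cm^3, so δV = 0.0720 × 2550 = 184 cm^3.

184 cm^3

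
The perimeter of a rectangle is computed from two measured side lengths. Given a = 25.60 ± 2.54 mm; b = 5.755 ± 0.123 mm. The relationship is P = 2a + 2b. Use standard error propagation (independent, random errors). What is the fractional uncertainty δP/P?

P is a linear combination, so absolute uncertainties add in quadrature:
  (2·δa)² = 25.8;  (2·δb)² = 0.0605
δP = √(25.9) = 5.09 mm
P = 62.71 mm, so δP/P = 5.09/62.71 = 0.0811.

0.0811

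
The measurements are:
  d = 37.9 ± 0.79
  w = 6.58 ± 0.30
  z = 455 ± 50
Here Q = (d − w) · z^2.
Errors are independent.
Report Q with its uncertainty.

Let u = d − w = 31.3. δu = √(δd² + δw²) = √(0.624 + 0.0900) = 0.845, so δu/u = 0.0270.
Q is then a monomial in u, z:
δQ/Q = √((δu/u)² + (2·δz/z)²) = √(0.000728 + 0.0483) = 0.221
Q = 6.48e+06, so δQ = 0.221 × 6.48e+06 = 1.44e+06.

(6.48 ± 1.44) × 10^6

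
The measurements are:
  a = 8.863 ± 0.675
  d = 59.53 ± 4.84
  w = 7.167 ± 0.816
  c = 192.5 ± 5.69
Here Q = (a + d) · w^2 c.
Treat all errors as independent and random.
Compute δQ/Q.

0.240

Let u = a + d = 68.39. δu = √(δa² + δd²) = √(0.456 + 23.4) = 4.89, so δu/u = 0.0715.
Q is then a monomial in u, w, c:
δQ/Q = √((δu/u)² + (2·δw/w)² + (1·δc/c)²) = √(0.00511 + 0.0519 + 0.000874) = 0.240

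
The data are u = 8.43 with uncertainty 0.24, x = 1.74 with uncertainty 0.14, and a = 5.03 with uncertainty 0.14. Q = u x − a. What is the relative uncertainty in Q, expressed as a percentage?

Let p = u·x = 14.7. δp/p = √((1·δu/u)² + (1·δx/x)²) = √(0.000811 + 0.00647) = 0.0853, so δp = 1.25.
Q = p − a: δQ = √(δp² + δa²) = √(1.57 + 0.0196) = 1.26
Q = 9.64, so δQ/Q = 1.26/9.64 = 0.131.

13.1%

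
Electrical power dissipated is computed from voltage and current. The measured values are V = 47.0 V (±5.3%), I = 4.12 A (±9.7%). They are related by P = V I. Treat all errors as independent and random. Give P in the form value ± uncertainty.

194 ± 21.4 W

Since P is a product/quotient, work with relative uncertainties:
  (1·δV/V)² = (1×0.0530)² = 0.00281;  (1·δI/I)² = (1×0.0970)² = 0.00941
δP/P = √(0.0122) = 0.111
P = 194 W, so δP = 0.111 × 194 = 21.4 W.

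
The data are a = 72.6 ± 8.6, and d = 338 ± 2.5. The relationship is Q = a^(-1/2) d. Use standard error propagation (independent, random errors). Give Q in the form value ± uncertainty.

39.7 ± 2.37

Since Q is a product/quotient, work with relative uncertainties:
  (−½·δa/a)² = (-0.5×0.118)² = 0.00351;  (1·δd/d)² = (1×0.00740)² = 5.47e-05
δQ/Q = √(0.00356) = 0.0597
Q = 39.7, so δQ = 0.0597 × 39.7 = 2.37.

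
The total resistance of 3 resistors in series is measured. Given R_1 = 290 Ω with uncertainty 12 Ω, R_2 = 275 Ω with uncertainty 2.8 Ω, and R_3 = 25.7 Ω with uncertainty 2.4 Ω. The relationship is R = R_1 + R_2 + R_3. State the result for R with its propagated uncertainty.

591 ± 12.6 Ω

Absolute uncertainties add in quadrature for a linear combination:
  (δR_1)² = 144;  (δR_2)² = 7.84;  (δR_3)² = 5.76
δR = √(158) = 12.6 Ω
R = 591 Ω.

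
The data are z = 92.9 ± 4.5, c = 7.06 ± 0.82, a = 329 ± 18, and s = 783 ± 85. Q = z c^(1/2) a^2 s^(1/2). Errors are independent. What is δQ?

1.07e+08

Relative error in a monomial: (δQ/Q)² = Σ (nᵢ · δxᵢ/xᵢ)².
  (1·δz/z)² = (1×0.0484)² = 0.00235;  (½·δc/c)² = (0.5×0.116)² = 0.00337;  (2·δa/a)² = (2×0.0547)² = 0.0120;  (½·δs/s)² = (0.5×0.109)² = 0.00295
δQ/Q = √(0.0206) = 0.144
Q = 7.48e+08, so δQ = 0.144 × 7.48e+08 = 1.07e+08.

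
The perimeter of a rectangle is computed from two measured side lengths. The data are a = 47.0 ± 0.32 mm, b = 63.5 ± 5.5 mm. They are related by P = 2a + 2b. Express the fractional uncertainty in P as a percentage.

4.99%

P is a linear combination, so absolute uncertainties add in quadrature:
  (2·δa)² = 0.410;  (2·δb)² = 121
δP = √(121) = 11.0 mm
P = 221 mm, so δP/P = 11.0/221 = 0.0499.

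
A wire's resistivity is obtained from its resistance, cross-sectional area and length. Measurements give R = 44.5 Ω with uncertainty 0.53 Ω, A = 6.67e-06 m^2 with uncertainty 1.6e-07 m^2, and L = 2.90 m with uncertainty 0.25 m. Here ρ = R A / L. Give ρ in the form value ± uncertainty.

ρ is a product of powers, so relative uncertainties combine in quadrature:
  (1·δR/R)² = (1×0.0119)² = 0.000142;  (1·δA/A)² = (1×0.0240)² = 0.000575;  (-1·δL/L)² = (-1×0.0862)² = 0.00743
δρ/ρ = √(0.00815) = 0.0903
ρ = 0.000102 Ω·m, so δρ = 0.0903 × 0.000102 = 9.24e-06 Ω·m.

(1.02 ± 0.0924) × 10^-4 Ω·m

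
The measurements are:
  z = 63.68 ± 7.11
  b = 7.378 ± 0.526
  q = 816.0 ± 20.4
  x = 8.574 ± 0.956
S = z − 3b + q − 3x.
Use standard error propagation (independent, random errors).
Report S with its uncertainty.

831.8 ± 21.9

S is a linear combination, so absolute uncertainties add in quadrature:
  (δz)² = 50.6;  (3·δb)² = 2.49;  (δq)² = 416;  (3·δx)² = 8.23
δS = √(477) = 21.9
S = 831.8.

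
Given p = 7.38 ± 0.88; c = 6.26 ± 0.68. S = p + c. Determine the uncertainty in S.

1.11

S is a linear combination, so absolute uncertainties add in quadrature:
  (δp)² = 0.774;  (δc)² = 0.462
δS = √(1.24) = 1.11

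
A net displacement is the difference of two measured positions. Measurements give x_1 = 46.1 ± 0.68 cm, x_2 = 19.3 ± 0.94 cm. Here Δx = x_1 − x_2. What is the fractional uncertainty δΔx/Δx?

Sums and differences: (δΔx)² = Σ (cᵢ δxᵢ)².
  (δx_1)² = 0.462;  (δx_2)² = 0.884
δΔx = √(1.35) = 1.16 cm
Δx = 26.8 cm, so δΔx/Δx = 1.16/26.8 = 0.0433.

0.0433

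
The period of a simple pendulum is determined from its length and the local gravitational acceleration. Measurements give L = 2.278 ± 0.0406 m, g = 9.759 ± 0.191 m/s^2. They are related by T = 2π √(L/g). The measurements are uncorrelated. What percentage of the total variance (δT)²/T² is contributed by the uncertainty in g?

(δT/T)² = (½·δL/L)² + (−½·δg/g)²
  L term: (0.5×0.0178)² = 7.94e-05
  g term: (-0.5×0.0196)² = 9.58e-05
Total = 0.000175. Share from g = 9.58e-05/0.000175 = 0.547.

54.7%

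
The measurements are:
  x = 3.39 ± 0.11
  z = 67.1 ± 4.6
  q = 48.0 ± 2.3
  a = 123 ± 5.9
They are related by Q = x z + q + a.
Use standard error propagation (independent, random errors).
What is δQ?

18.4

Let p = x·z = 227. δp/p = √((1·δx/x)² + (1·δz/z)²) = √(0.00105 + 0.00470) = 0.0758, so δp = 17.3.
Q = p + q + a: δQ = √(δp² + δq² + δa²) = √(298 + 5.29 + 34.8) = 18.4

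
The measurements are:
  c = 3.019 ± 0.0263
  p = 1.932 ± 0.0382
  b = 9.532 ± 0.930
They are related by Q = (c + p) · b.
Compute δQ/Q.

Let u = c + p = 4.951. δu = √(δc² + δp²) = √(0.000692 + 0.00146) = 0.0464, so δu/u = 0.00937.
Q is then a monomial in u, b:
δQ/Q = √((δu/u)² + (1·δb/b)²) = √(8.77e-05 + 0.00952) = 0.0980

0.0980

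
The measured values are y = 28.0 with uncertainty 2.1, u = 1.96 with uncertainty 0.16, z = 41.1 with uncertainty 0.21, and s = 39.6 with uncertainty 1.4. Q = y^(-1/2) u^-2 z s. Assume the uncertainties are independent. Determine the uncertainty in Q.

Since Q is a product/quotient, work with relative uncertainties:
  (−½·δy/y)² = (-0.5×0.0750)² = 0.00141;  (-2·δu/u)² = (-2×0.0816)² = 0.0267;  (1·δz/z)² = (1×0.00511)² = 2.61e-05;  (1·δs/s)² = (1×0.0354)² = 0.00125
δQ/Q = √(0.0293) = 0.171
Q = 80.1, so δQ = 0.171 × 80.1 = 13.7.

13.7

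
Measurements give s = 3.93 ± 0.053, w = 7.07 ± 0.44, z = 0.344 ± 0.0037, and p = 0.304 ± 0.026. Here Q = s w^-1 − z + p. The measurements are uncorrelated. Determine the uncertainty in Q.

0.0441

Let h = s·w^-1 = 0.556. δh/h = √((1·δs/s)² + (-1·δw/w)²) = √(0.000182 + 0.00387) = 0.0637, so δh = 0.0354.
Q = h − z + p: δQ = √(δh² + δz² + δp²) = √(0.00125 + 1.37e-05 + 0.000676) = 0.0441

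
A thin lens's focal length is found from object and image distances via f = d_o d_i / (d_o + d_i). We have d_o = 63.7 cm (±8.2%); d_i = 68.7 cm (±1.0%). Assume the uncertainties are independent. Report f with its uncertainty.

33.1 ± 1.42 cm

∂f/∂d_o = (d_i/(d_o+d_i))² = 0.269;  ∂f/∂d_i = (d_o/(d_o+d_i))² = 0.231
δf = √((∂f/∂d_o · δd_o)² + (∂f/∂d_i · δd_i)²) = √(1.98 + 0.0253) = 1.42 cm
f = 33.1 cm.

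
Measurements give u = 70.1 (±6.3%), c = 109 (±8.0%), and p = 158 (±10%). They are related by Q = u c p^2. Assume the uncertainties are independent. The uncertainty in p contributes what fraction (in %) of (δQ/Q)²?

79.4%

(δQ/Q)² = (1·δu/u)² + (1·δc/c)² + (2·δp/p)²
  u term: (1×0.0630)² = 0.00397
  c term: (1×0.0800)² = 0.00640
  p term: (2×0.100)² = 0.0400
Total = 0.0504. Share from p = 0.0400/0.0504 = 0.794.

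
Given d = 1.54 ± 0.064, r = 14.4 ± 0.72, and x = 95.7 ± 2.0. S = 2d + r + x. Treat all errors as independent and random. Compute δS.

2.13

Sums and differences: (δS)² = Σ (cᵢ δxᵢ)².
  (2·δd)² = 0.0164;  (δr)² = 0.518;  (δx)² = 4.00
δS = √(4.53) = 2.13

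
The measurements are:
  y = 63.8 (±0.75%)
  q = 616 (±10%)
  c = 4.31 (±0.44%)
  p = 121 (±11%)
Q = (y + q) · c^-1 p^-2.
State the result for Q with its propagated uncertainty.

0.0108 ± 0.00256

Let u = y + q = 680. δu = √(δy² + δq²) = √(0.229 + 3790) = 61.6, so δu/u = 0.0906.
Q is then a monomial in u, c, p:
δQ/Q = √((δu/u)² + (-1·δc/c)² + (-2·δp/p)²) = √(0.00821 + 1.94e-05 + 0.0484) = 0.238
Q = 0.0108, so δQ = 0.238 × 0.0108 = 0.00256.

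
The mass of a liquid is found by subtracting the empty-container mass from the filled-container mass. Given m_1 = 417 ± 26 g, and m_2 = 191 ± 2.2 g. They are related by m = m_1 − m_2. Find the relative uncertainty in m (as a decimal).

Sums and differences: (δm)² = Σ (cᵢ δxᵢ)².
  (δm_1)² = 676;  (δm_2)² = 4.84
δm = √(681) = 26.1 g
m = 226 g, so δm/m = 26.1/226 = 0.115.

0.115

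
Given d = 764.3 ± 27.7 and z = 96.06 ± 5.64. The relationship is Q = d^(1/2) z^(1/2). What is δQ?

9.35

Relative error in a monomial: (δQ/Q)² = Σ (nᵢ · δxᵢ/xᵢ)².
  (½·δd/d)² = (0.5×0.0362)² = 0.000328;  (½·δz/z)² = (0.5×0.0587)² = 0.000862
δQ/Q = √(0.00119) = 0.0345
Q = 271.0, so δQ = 0.0345 × 271.0 = 9.35.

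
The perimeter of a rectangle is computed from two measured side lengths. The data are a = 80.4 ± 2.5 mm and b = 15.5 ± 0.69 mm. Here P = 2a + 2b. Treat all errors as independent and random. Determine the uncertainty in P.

Each term contributes (cᵢ δxᵢ)² to (δP)²:
  (2·δa)² = 25.0;  (2·δb)² = 1.90
δP = √(26.9) = 5.19 mm

5.19 mm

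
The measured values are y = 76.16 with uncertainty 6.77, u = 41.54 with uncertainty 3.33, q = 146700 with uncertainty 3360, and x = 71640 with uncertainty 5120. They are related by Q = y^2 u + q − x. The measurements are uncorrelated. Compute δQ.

47400

Let p = y^2·u = 240900. δp/p = √((2·δy/y)² + (1·δu/u)²) = √(0.0316 + 0.00643) = 0.195, so δp = 47000.
Q = p + q − x: δQ = √(δp² + δq² + δx²) = √(2.21e+09 + 1.13e+07 + 2.62e+07) = 47400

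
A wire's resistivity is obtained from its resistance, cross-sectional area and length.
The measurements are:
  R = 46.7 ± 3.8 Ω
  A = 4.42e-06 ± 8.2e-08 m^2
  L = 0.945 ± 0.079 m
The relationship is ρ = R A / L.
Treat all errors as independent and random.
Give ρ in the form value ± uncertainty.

Relative error in a monomial: (δρ/ρ)² = Σ (nᵢ · δxᵢ/xᵢ)².
  (1·δR/R)² = (1×0.0814)² = 0.00662;  (1·δA/A)² = (1×0.0186)² = 0.000344;  (-1·δL/L)² = (-1×0.0836)² = 0.00699
δρ/ρ = √(0.0140) = 0.118
ρ = 0.000218 Ω·m, so δρ = 0.118 × 0.000218 = 2.58e-05 Ω·m.

(2.18 ± 0.258) × 10^-4 Ω·m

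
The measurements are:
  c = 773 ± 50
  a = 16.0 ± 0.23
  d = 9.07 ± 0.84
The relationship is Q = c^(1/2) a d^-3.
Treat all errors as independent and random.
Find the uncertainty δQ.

For a monomial Q ∝ c^(1/2), a, d^-3, fractional errors add in quadrature:
  (½·δc/c)² = (0.5×0.0647)² = 0.00105;  (1·δa/a)² = (1×0.0144)² = 0.000207;  (-3·δd/d)² = (-3×0.0926)² = 0.0772
δQ/Q = √(0.0784) = 0.280
Q = 0.596, so δQ = 0.280 × 0.596 = 0.167.

0.167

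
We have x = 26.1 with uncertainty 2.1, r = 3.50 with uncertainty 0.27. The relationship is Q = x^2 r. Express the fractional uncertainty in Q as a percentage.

For a monomial Q ∝ x^2, r, fractional errors add in quadrature:
  (2·δx/x)² = (2×0.0805)² = 0.0259;  (1·δr/r)² = (1×0.0771)² = 0.00595
δQ/Q = √(0.0318) = 0.178

17.8%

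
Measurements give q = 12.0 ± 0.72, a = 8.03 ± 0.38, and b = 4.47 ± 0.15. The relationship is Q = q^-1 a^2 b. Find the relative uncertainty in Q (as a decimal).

Each factor contributes (exponent × relative error)² to (δQ/Q)²:
  (-1·δq/q)² = (-1×0.0600)² = 0.00360;  (2·δa/a)² = (2×0.0473)² = 0.00896;  (1·δb/b)² = (1×0.0336)² = 0.00113
δQ/Q = √(0.0137) = 0.117

0.117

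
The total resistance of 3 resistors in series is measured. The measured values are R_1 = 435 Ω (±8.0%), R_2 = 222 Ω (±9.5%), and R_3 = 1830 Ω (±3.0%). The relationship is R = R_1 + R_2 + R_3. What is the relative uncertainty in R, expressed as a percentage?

2.75%

Absolute uncertainties add in quadrature for a linear combination:
  (δR_1)² = 1210;  (δR_2)² = 445;  (δR_3)² = 3010
δR = √(4670) = 68.3 Ω
R = 2490 Ω, so δR/R = 68.3/2490 = 0.0275.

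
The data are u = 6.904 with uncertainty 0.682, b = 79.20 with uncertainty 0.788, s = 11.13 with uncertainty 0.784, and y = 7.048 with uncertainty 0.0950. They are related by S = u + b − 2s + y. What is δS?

1.89

Sums and differences: (δS)² = Σ (cᵢ δxᵢ)².
  (δu)² = 0.465;  (δb)² = 0.621;  (2·δs)² = 2.46;  (δy)² = 0.00903
δS = √(3.55) = 1.89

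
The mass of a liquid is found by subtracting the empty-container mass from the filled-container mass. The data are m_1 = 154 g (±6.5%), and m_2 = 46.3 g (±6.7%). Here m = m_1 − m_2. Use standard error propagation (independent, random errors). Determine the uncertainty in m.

Absolute uncertainties add in quadrature for a linear combination:
  (δm_1)² = 100;  (δm_2)² = 9.62
δm = √(110) = 10.5 g

10.5 g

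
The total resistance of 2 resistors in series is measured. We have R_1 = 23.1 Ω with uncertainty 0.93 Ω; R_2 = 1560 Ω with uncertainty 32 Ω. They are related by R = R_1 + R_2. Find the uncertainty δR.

32.0 Ω

For a sum/difference, combine absolute errors in quadrature:
  (δR_1)² = 0.865;  (δR_2)² = 1020
δR = √(1020) = 32.0 Ω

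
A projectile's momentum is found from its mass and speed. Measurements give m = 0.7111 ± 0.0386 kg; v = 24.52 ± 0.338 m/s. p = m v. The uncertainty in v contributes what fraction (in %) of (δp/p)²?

6.06%

(δp/p)² = (1·δm/m)² + (1·δv/v)²
  m term: (1×0.0543)² = 0.00295
  v term: (1×0.0138)² = 0.000190
Total = 0.00314. Share from v = 0.000190/0.00314 = 0.0606.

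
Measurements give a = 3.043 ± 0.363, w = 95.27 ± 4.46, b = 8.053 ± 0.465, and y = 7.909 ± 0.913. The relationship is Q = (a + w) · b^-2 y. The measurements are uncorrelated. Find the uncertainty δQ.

Let u = a + w = 98.31. δu = √(δa² + δw²) = √(0.132 + 19.9) = 4.47, so δu/u = 0.0455.
Q is then a monomial in u, b, y:
δQ/Q = √((δu/u)² + (-2·δb/b)² + (1·δy/y)²) = √(0.00207 + 0.0133 + 0.0133) = 0.170
Q = 11.99, so δQ = 0.170 × 11.99 = 2.03.

2.03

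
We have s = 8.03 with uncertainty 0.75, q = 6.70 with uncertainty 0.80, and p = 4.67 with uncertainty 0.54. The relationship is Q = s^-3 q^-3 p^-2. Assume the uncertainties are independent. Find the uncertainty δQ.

1.5e-07

Since Q is a product/quotient, work with relative uncertainties:
  (-3·δs/s)² = (-3×0.0934)² = 0.0785;  (-3·δq/q)² = (-3×0.119)² = 0.128;  (-2·δp/p)² = (-2×0.116)² = 0.0535
δQ/Q = √(0.260) = 0.510
Q = 2.94e-07, so δQ = 0.510 × 2.94e-07 = 1.5e-07.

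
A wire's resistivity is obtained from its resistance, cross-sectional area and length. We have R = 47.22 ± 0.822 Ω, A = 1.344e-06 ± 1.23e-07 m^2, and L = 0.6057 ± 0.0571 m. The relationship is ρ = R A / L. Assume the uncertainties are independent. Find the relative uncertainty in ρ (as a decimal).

0.133

For a monomial ρ ∝ R, A, L^-1, fractional errors add in quadrature:
  (1·δR/R)² = (1×0.0174)² = 0.000303;  (1·δA/A)² = (1×0.0915)² = 0.00838;  (-1·δL/L)² = (-1×0.0943)² = 0.00889
δρ/ρ = √(0.0176) = 0.133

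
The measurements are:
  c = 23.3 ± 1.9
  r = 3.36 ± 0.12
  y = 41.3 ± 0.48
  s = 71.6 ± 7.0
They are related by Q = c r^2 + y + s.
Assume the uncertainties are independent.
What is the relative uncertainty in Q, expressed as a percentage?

7.81%

Let p = c·r^2 = 263. δp/p = √((1·δc/c)² + (2·δr/r)²) = √(0.00665 + 0.00510) = 0.108, so δp = 28.5.
Q = p + y + s: δQ = √(δp² + δy² + δs²) = √(813 + 0.230 + 49.0) = 29.4
Q = 376, so δQ/Q = 29.4/376 = 0.0781.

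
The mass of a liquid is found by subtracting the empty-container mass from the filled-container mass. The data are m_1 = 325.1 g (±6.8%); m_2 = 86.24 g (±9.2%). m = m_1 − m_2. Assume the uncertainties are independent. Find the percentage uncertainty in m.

For a sum/difference, combine absolute errors in quadrature:
  (δm_1)² = 489;  (δm_2)² = 62.9
δm = √(552) = 23.5 g
m = 238.9 g, so δm/m = 23.5/238.9 = 0.0983.

9.83%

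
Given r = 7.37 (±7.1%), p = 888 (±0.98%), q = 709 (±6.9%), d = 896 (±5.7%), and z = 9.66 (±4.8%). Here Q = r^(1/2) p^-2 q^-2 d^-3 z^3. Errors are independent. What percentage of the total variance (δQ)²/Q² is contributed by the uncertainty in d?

41.4%

(δQ/Q)² = (½·δr/r)² + (-2·δp/p)² + (-2·δq/q)² + (-3·δd/d)² + (3·δz/z)²
  r term: (0.5×0.0710)² = 0.00126
  p term: (-2×0.00980)² = 0.000384
  q term: (-2×0.0690)² = 0.0190
  d term: (-3×0.0570)² = 0.0292
  z term: (3×0.0480)² = 0.0207
Total = 0.0707. Share from d = 0.0292/0.0707 = 0.414.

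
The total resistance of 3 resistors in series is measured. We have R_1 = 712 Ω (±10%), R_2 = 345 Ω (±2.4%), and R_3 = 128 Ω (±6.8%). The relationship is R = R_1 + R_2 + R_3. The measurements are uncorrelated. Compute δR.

Each term contributes (cᵢ δxᵢ)² to (δR)²:
  (δR_1)² = 5070;  (δR_2)² = 68.6;  (δR_3)² = 75.8
δR = √(5210) = 72.2 Ω

72.2 Ω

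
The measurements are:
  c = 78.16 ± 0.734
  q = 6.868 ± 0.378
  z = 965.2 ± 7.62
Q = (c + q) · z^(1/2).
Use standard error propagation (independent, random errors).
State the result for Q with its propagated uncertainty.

2642 ± 27.7

Let u = c + q = 85.03. δu = √(δc² + δq²) = √(0.539 + 0.143) = 0.826, so δu/u = 0.00971.
Q is then a monomial in u, z:
δQ/Q = √((δu/u)² + (½·δz/z)²) = √(9.43e-05 + 1.56e-05) = 0.0105
Q = 2642, so δQ = 0.0105 × 2642 = 27.7.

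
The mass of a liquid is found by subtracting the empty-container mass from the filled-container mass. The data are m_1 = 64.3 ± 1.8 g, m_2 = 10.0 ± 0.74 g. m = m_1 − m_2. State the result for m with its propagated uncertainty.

Sums and differences: (δm)² = Σ (cᵢ δxᵢ)².
  (δm_1)² = 3.24;  (δm_2)² = 0.548
δm = √(3.79) = 1.95 g
m = 54.3 g.

54.3 ± 1.95 g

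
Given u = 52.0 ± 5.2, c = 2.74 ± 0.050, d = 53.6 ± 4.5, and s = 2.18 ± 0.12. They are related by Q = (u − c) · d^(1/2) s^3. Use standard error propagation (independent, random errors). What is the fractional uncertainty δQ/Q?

0.200

Let w = u − c = 49.3. δw = √(δu² + δc²) = √(27.0 + 0.00250) = 5.20, so δw/w = 0.106.
Q is then a monomial in w, d, s:
δQ/Q = √((δw/w)² + (½·δd/d)² + (3·δs/s)²) = √(0.0111 + 0.00176 + 0.0273) = 0.200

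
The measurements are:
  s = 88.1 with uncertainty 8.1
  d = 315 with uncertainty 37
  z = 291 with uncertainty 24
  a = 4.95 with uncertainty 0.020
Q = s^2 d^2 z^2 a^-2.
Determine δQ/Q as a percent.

34.1%

Relative error in a monomial: (δQ/Q)² = Σ (nᵢ · δxᵢ/xᵢ)².
  (2·δs/s)² = (2×0.0919)² = 0.0338;  (2·δd/d)² = (2×0.117)² = 0.0552;  (2·δz/z)² = (2×0.0825)² = 0.0272;  (-2·δa/a)² = (-2×0.00404)² = 6.53e-05
δQ/Q = √(0.116) = 0.341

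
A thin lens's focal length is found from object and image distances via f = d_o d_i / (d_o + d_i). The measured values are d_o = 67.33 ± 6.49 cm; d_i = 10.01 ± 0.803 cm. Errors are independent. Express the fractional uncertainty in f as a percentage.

7.09%

∂f/∂d_o = (d_i/(d_o+d_i))² = 0.0168;  ∂f/∂d_i = (d_o/(d_o+d_i))² = 0.758
δf = √((∂f/∂d_o · δd_o)² + (∂f/∂d_i · δd_i)²) = √(0.0118 + 0.370) = 0.618 cm
f = 8.714 cm, so δf/f = 0.618/8.714 = 0.0709.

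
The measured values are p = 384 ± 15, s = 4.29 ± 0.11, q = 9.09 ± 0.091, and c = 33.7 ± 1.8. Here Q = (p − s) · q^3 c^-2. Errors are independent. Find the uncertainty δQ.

29.6

Let u = p − s = 380. δu = √(δp² + δs²) = √(225 + 0.0121) = 15.0, so δu/u = 0.0395.
Q is then a monomial in u, q, c:
δQ/Q = √((δu/u)² + (3·δq/q)² + (-2·δc/c)²) = √(0.00156 + 0.000902 + 0.0114) = 0.118
Q = 251, so δQ = 0.118 × 251 = 29.6.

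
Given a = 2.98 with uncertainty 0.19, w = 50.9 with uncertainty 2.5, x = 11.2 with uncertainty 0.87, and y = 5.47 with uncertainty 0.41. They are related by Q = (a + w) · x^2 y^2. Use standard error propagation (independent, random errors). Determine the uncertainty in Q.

Let u = a + w = 53.9. δu = √(δa² + δw²) = √(0.0361 + 6.25) = 2.51, so δu/u = 0.0465.
Q is then a monomial in u, x, y:
δQ/Q = √((δu/u)² + (2·δx/x)² + (2·δy/y)²) = √(0.00217 + 0.0241 + 0.0225) = 0.221
Q = 2.02e+05, so δQ = 0.221 × 2.02e+05 = 44700.

44700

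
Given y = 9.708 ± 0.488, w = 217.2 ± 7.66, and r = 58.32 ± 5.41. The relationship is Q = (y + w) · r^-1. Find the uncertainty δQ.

Let u = y + w = 226.9. δu = √(δy² + δw²) = √(0.238 + 58.7) = 7.68, so δu/u = 0.0338.
Q is then a monomial in u, r:
δQ/Q = √((δu/u)² + (-1·δr/r)²) = √(0.00114 + 0.00861) = 0.0987
Q = 3.891, so δQ = 0.0987 × 3.891 = 0.384.

0.384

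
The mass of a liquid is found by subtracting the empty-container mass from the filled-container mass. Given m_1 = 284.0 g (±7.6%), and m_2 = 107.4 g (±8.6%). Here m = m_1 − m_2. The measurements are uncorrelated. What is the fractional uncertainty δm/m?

m is a linear combination, so absolute uncertainties add in quadrature:
  (δm_1)² = 466;  (δm_2)² = 85.3
δm = √(551) = 23.5 g
m = 176.6 g, so δm/m = 23.5/176.6 = 0.133.

0.133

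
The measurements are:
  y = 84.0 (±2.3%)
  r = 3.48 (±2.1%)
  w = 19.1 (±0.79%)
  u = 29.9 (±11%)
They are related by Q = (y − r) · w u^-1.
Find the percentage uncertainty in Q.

11.3%

Let h = y − r = 80.5. δh = √(δy² + δr²) = √(3.73 + 0.00534) = 1.93, so δh/h = 0.0240.
Q is then a monomial in h, w, u:
δQ/Q = √((δh/h)² + (1·δw/w)² + (-1·δu/u)²) = √(0.000577 + 6.24e-05 + 0.0121) = 0.113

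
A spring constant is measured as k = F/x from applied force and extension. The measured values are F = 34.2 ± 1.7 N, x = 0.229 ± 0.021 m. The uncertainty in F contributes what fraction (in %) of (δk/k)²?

(δk/k)² = (1·δF/F)² + (-1·δx/x)²
  F term: (1×0.0497)² = 0.00247
  x term: (-1×0.0917)² = 0.00841
Total = 0.0109. Share from F = 0.00247/0.0109 = 0.227.

22.7%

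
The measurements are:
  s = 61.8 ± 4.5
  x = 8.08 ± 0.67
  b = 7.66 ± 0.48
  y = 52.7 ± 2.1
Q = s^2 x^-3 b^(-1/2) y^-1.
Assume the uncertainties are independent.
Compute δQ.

Relative error in a monomial: (δQ/Q)² = Σ (nᵢ · δxᵢ/xᵢ)².
  (2·δs/s)² = (2×0.0728)² = 0.0212;  (-3·δx/x)² = (-3×0.0829)² = 0.0619;  (−½·δb/b)² = (-0.5×0.0627)² = 0.000982;  (-1·δy/y)² = (-1×0.0398)² = 0.00159
δQ/Q = √(0.0857) = 0.293
Q = 0.0496, so δQ = 0.293 × 0.0496 = 0.0145.

0.0145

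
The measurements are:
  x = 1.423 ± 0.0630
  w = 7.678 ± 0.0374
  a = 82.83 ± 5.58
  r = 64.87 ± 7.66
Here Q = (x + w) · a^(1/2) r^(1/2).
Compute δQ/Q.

Let u = x + w = 9.101. δu = √(δx² + δw²) = √(0.00397 + 0.00140) = 0.0733, so δu/u = 0.00805.
Q is then a monomial in u, a, r:
δQ/Q = √((δu/u)² + (½·δa/a)² + (½·δr/r)²) = √(6.48e-05 + 0.00113 + 0.00349) = 0.0684

0.0684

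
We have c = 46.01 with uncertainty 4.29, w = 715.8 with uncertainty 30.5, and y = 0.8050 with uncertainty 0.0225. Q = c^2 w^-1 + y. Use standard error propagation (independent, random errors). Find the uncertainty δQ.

Let p = c^2·w^-1 = 2.957. δp/p = √((2·δc/c)² + (-1·δw/w)²) = √(0.0348 + 0.00182) = 0.191, so δp = 0.566.
Q = p + y: δQ = √(δp² + δy²) = √(0.320 + 0.000506) = 0.566

0.566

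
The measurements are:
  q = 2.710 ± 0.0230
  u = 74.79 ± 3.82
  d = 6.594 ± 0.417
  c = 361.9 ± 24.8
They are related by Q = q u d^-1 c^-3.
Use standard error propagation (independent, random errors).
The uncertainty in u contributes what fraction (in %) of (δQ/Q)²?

5.33%

(δQ/Q)² = (1·δq/q)² + (1·δu/u)² + (-1·δd/d)² + (-3·δc/c)²
  q term: (1×0.00849)² = 7.2e-05
  u term: (1×0.0511)² = 0.00261
  d term: (-1×0.0632)² = 0.00400
  c term: (-3×0.0685)² = 0.0423
Total = 0.0489. Share from u = 0.00261/0.0489 = 0.0533.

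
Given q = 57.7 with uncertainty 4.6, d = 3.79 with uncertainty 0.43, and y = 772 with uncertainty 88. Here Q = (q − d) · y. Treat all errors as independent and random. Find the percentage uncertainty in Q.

14.3%

Let u = q − d = 53.9. δu = √(δq² + δd²) = √(21.2 + 0.185) = 4.62, so δu/u = 0.0857.
Q is then a monomial in u, y:
δQ/Q = √((δu/u)² + (1·δy/y)²) = √(0.00734 + 0.0130) = 0.143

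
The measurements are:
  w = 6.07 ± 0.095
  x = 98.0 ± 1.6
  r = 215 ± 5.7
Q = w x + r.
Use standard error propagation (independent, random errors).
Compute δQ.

14.6

Let p = w·x = 595. δp/p = √((1·δw/w)² + (1·δx/x)²) = √(0.000245 + 0.000267) = 0.0226, so δp = 13.5.
Q = p + r: δQ = √(δp² + δr²) = √(181 + 32.5) = 14.6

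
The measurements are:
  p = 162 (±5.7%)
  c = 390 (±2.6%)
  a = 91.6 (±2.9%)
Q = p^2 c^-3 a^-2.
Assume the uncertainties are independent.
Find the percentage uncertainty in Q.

Since Q is a product/quotient, work with relative uncertainties:
  (2·δp/p)² = (2×0.0570)² = 0.0130;  (-3·δc/c)² = (-3×0.0260)² = 0.00608;  (-2·δa/a)² = (-2×0.0290)² = 0.00336
δQ/Q = √(0.0224) = 0.150

15.0%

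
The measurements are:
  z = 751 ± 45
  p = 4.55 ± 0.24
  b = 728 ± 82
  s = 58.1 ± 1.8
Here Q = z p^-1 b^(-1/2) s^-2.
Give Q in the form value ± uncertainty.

For a monomial Q ∝ z, p^-1, b^(-1/2), s^-2, fractional errors add in quadrature:
  (1·δz/z)² = (1×0.0599)² = 0.00359;  (-1·δp/p)² = (-1×0.0527)² = 0.00278;  (−½·δb/b)² = (-0.5×0.113)² = 0.00317;  (-2·δs/s)² = (-2×0.0310)² = 0.00384
δQ/Q = √(0.0134) = 0.116
Q = 0.00181, so δQ = 0.116 × 0.00181 = 0.000210.

0.00181 ± 0.000210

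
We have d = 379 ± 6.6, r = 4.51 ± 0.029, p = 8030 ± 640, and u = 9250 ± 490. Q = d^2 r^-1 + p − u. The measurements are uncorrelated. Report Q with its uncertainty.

Let w = d^2·r^-1 = 31800. δw/w = √((2·δd/d)² + (-1·δr/r)²) = √(0.00121 + 4.13e-05) = 0.0354, so δw = 1130.
Q = w + p − u: δQ = √(δw² + δp² + δu²) = √(1.27e+06 + 4.1e+05 + 2.4e+05) = 1390
Q = 30600.

30600 ± 1390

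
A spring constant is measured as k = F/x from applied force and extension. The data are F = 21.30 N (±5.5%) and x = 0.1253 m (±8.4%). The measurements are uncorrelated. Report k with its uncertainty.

170.0 ± 17.1 N/m

Relative error in a monomial: (δk/k)² = Σ (nᵢ · δxᵢ/xᵢ)².
  (1·δF/F)² = (1×0.0550)² = 0.00302;  (-1·δx/x)² = (-1×0.0840)² = 0.00706
δk/k = √(0.0101) = 0.100
k = 170.0 N/m, so δk = 0.100 × 170.0 = 17.1 N/m.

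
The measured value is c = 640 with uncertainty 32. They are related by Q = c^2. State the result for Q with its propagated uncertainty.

(4.10 ± 0.410) × 10^5

Q ∝ c^2, so δQ/Q = |2| · δc/c = 2 × 0.0500 = 0.100.
Q = 4.1e+05, so δQ = 0.100 × 4.1e+05 = 41000.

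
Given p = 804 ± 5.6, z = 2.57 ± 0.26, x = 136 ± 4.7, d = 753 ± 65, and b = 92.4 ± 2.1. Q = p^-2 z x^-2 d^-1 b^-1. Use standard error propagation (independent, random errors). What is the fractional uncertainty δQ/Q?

Relative error in a monomial: (δQ/Q)² = Σ (nᵢ · δxᵢ/xᵢ)².
  (-2·δp/p)² = (-2×0.00697)² = 0.000194;  (1·δz/z)² = (1×0.101)² = 0.0102;  (-2·δx/x)² = (-2×0.0346)² = 0.00478;  (-1·δd/d)² = (-1×0.0863)² = 0.00745;  (-1·δb/b)² = (-1×0.0227)² = 0.000517
δQ/Q = √(0.0232) = 0.152

0.152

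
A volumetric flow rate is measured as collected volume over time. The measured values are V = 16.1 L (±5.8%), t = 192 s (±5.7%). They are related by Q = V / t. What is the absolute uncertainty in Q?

Since Q is a product/quotient, work with relative uncertainties:
  (1·δV/V)² = (1×0.0580)² = 0.00336;  (-1·δt/t)² = (-1×0.0570)² = 0.00325
δQ/Q = √(0.00661) = 0.0813
Q = 0.0839 L/s, so δQ = 0.0813 × 0.0839 = 0.00682 L/s.

0.00682 L/s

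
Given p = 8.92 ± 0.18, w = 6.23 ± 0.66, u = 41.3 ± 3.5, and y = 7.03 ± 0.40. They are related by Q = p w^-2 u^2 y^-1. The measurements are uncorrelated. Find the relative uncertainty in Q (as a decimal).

Each factor contributes (exponent × relative error)² to (δQ/Q)²:
  (1·δp/p)² = (1×0.0202)² = 0.000407;  (-2·δw/w)² = (-2×0.106)² = 0.0449;  (2·δu/u)² = (2×0.0847)² = 0.0287;  (-1·δy/y)² = (-1×0.0569)² = 0.00324
δQ/Q = √(0.0773) = 0.278

0.278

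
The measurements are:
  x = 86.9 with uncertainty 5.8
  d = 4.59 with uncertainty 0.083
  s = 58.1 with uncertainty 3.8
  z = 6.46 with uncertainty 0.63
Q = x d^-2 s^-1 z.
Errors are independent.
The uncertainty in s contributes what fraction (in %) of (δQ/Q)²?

(δQ/Q)² = (1·δx/x)² + (-2·δd/d)² + (-1·δs/s)² + (1·δz/z)²
  x term: (1×0.0667)² = 0.00445
  d term: (-2×0.0181)² = 0.00131
  s term: (-1×0.0654)² = 0.00428
  z term: (1×0.0975)² = 0.00951
Total = 0.0196. Share from s = 0.00428/0.0196 = 0.219.

21.9%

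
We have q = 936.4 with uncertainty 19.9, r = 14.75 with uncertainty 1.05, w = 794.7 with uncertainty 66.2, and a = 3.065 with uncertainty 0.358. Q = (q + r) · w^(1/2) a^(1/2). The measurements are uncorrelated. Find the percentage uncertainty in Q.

Let u = q + r = 951.1. δu = √(δq² + δr²) = √(396 + 1.10) = 19.9, so δu/u = 0.0210.
Q is then a monomial in u, w, a:
δQ/Q = √((δu/u)² + (½·δw/w)² + (½·δa/a)²) = √(0.000439 + 0.00173 + 0.00341) = 0.0747

7.47%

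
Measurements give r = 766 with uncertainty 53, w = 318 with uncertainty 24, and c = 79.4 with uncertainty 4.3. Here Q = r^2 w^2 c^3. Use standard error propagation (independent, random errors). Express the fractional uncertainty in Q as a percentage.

26.1%

Relative error in a monomial: (δQ/Q)² = Σ (nᵢ · δxᵢ/xᵢ)².
  (2·δr/r)² = (2×0.0692)² = 0.0191;  (2·δw/w)² = (2×0.0755)² = 0.0228;  (3·δc/c)² = (3×0.0542)² = 0.0264
δQ/Q = √(0.0683) = 0.261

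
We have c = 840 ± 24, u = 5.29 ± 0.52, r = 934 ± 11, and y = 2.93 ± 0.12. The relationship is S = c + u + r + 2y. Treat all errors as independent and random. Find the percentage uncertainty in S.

For a sum/difference, combine absolute errors in quadrature:
  (δc)² = 576;  (δu)² = 0.270;  (δr)² = 121;  (2·δy)² = 0.0576
δS = √(697) = 26.4
S = 1790, so δS/S = 26.4/1790 = 0.0148.

1.48%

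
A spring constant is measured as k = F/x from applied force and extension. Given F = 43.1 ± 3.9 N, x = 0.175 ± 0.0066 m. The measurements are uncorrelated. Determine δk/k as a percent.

For a monomial k ∝ F, x^-1, fractional errors add in quadrature:
  (1·δF/F)² = (1×0.0905)² = 0.00819;  (-1·δx/x)² = (-1×0.0377)² = 0.00142
δk/k = √(0.00961) = 0.0980

9.80%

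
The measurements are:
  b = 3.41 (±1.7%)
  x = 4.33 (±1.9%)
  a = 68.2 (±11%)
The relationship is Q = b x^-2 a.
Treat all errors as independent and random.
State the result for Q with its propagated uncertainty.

12.4 ± 1.46

Since Q is a product/quotient, work with relative uncertainties:
  (1·δb/b)² = (1×0.0170)² = 0.000289;  (-2·δx/x)² = (-2×0.0190)² = 0.00144;  (1·δa/a)² = (1×0.110)² = 0.0121
δQ/Q = √(0.0138) = 0.118
Q = 12.4, so δQ = 0.118 × 12.4 = 1.46.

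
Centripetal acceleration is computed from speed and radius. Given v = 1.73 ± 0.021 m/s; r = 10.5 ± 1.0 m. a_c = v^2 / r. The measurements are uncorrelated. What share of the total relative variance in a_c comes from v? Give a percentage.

(δa_c/a_c)² = (2·δv/v)² + (-1·δr/r)²
  v term: (2×0.0121)² = 0.000589
  r term: (-1×0.0952)² = 0.00907
Total = 0.00966. Share from v = 0.000589/0.00966 = 0.0610.

6.10%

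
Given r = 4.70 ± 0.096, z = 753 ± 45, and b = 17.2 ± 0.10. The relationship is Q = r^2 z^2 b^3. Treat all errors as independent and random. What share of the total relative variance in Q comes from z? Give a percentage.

87.9%

(δQ/Q)² = (2·δr/r)² + (2·δz/z)² + (3·δb/b)²
  r term: (2×0.0204)² = 0.00167
  z term: (2×0.0598)² = 0.0143
  b term: (3×0.00581)² = 0.000304
Total = 0.0163. Share from z = 0.0143/0.0163 = 0.879.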